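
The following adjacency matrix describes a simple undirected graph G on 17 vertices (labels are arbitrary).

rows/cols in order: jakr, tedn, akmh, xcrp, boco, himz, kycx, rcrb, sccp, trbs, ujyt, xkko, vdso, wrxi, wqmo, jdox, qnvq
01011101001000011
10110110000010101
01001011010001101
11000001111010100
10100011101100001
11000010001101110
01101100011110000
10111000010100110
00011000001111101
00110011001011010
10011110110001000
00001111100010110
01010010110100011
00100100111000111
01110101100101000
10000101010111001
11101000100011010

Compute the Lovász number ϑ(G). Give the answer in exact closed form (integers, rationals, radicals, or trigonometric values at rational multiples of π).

N(xcrp) = {jakr, tedn, rcrb, sccp, trbs, ujyt, vdso, wqmo}, |N(xcrp)| = 8.
Vertex jakr has 8 neighbors: tedn, xcrp, boco, himz, rcrb, ujyt, jdox, qnvq.
deg(xkko) = 8; N(xkko) = {boco, himz, kycx, rcrb, sccp, vdso, wqmo, jdox}.
Vertex qnvq has 8 neighbors: jakr, tedn, akmh, boco, sccp, vdso, wrxi, jdox.
Regular of degree 8 on 17 vertices: SR(17,8,3,4) — a Paley graph.
Distinct eigenvalues (to 4 d.p.): [8.0, 1.5616, -2.5616].
−17·(-sqrt(17)/2 - 1/2) / ((8)−(-sqrt(17)/2 - 1/2)) = sqrt(17) = ϑ(G).
Numerically 4.12310563.

sqrt(17)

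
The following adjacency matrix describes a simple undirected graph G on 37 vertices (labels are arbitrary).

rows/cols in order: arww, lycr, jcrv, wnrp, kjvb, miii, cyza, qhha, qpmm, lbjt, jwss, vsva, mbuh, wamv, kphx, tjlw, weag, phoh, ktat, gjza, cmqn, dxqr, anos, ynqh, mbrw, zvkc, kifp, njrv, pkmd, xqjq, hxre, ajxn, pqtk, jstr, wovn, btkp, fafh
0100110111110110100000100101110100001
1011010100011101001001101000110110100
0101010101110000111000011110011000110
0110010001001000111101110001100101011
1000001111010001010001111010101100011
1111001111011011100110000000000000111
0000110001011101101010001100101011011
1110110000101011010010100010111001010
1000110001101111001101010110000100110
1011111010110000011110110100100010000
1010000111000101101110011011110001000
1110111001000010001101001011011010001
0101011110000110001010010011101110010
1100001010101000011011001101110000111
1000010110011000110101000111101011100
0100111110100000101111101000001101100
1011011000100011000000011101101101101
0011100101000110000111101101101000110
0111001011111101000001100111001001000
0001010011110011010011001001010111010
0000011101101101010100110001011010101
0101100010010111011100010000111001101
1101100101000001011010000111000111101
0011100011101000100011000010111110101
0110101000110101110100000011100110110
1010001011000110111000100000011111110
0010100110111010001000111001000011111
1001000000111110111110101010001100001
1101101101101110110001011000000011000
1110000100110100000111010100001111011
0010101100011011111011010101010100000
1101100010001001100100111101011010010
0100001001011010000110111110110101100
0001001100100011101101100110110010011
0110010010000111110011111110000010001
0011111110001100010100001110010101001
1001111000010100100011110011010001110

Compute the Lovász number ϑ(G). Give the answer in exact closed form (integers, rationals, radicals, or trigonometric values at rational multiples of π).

deg(phoh) = 18; N(phoh) = {jcrv, wnrp, kjvb, qhha, lbjt, wamv, kphx, gjza, cmqn, dxqr, anos, mbrw, zvkc, njrv, pkmd, hxre, wovn, btkp}.
Vertex wnrp has 18 neighbors: lycr, jcrv, miii, lbjt, mbuh, weag, phoh, ktat, gjza, dxqr, anos, ynqh, njrv, pkmd, ajxn, jstr, btkp, fafh.
N(mbrw) = {lycr, jcrv, kjvb, cyza, jwss, vsva, wamv, tjlw, weag, phoh, gjza, kifp, njrv, pkmd, ajxn, pqtk, wovn, btkp}, |N(mbrw)| = 18.
N(cyza) = {kjvb, miii, lbjt, vsva, mbuh, wamv, tjlw, weag, ktat, cmqn, mbrw, zvkc, pkmd, hxre, pqtk, jstr, btkp, fafh}, |N(cyza)| = 18.
deg(v) = 18 for all v (|V|=37); SR(37,18,8,9) — a Paley graph.
spec(A) ≈ [18.0, 2.5414, -3.5414] (distinct, 4 d.p.).
Lovász: ϑ = −37(-sqrt(37)/2 - 1/2)/(18+-(-sqrt(37)/2 - 1/2)) = sqrt(37).
≈ 6.082762530 (to 9 d.p.).

sqrt(37)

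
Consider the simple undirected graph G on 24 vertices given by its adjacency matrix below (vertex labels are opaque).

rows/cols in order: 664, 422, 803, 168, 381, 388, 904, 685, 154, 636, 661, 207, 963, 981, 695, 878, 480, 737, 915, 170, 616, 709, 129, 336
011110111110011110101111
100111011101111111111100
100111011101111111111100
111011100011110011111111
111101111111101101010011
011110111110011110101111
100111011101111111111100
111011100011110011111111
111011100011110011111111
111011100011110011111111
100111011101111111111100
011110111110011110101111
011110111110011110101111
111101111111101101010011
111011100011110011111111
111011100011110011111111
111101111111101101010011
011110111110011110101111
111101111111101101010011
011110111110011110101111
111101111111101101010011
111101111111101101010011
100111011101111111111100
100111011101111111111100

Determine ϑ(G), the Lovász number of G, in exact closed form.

deg(129) = 18; N(129) = {664, 168, 381, 388, 685, 154, 636, 207, 963, 981, 695, 878, 480, 737, 915, 170, 616, 709}.
deg(422) = 18; N(422) = {664, 168, 381, 388, 685, 154, 636, 207, 963, 981, 695, 878, 480, 737, 915, 170, 616, 709}.
Vertex 388 has 18 neighbors: 422, 803, 168, 381, 904, 685, 154, 636, 661, 981, 695, 878, 480, 915, 616, 709, 129, 336.
deg(207) = 18; N(207) = {422, 803, 168, 381, 904, 685, 154, 636, 661, 981, 695, 878, 480, 915, 616, 709, 129, 336}.
G = K_{6,6,6,6}: α = 6 = χ(Ḡ), so ϑ = 6.
≈ 6.00000000 (to 8 d.p.).
α=6, χ(Ḡ)=6; ϑ=6 lies between (collapsed).

6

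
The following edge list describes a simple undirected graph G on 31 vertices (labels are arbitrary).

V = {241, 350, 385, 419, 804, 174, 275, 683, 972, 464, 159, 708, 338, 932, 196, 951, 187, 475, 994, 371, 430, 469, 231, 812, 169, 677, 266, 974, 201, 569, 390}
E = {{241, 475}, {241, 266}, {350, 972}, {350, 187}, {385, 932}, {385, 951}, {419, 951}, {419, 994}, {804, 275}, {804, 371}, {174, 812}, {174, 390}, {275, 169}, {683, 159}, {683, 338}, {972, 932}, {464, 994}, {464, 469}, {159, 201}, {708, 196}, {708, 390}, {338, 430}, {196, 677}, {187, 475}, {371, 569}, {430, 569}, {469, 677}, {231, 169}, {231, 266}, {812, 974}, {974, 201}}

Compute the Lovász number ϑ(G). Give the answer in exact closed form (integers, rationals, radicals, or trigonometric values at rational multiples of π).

N(371) = {804, 569}, |N(371)| = 2.
Vertex 974 has 2 neighbors: 812, 201.
Vertex 201 has 2 neighbors: 159, 974.
N(994) = {419, 464}, |N(994)| = 2.
2-regular, N=31; the odd cycle C_{31}.
spec(A) ≈ [2.0, 1.95906, 1.837916, 1.641527, 1.377934, 1.057928, 0.694611, 0.302856, -0.101298, -0.501305, -0.880788, -1.224212, -1.517516, -1.748693, -1.908279, -1.989739] (distinct, 6 d.p.).
Lovász: ϑ = −31(-2*cos(pi/31))/(2+-(-1)*2*cos(pi/31)) = 31*cos(pi/31)/(cos(pi/31) + 1).
ϑ(G) ≈ 15.460134989.
Sandwich: α(G)=15 ≤ ϑ(G)=31*cos(pi/31)/(cos(pi/31) + 1) ≤ χ(Ḡ)=16 (both strict).

31*cos(pi/31)/(cos(pi/31) + 1)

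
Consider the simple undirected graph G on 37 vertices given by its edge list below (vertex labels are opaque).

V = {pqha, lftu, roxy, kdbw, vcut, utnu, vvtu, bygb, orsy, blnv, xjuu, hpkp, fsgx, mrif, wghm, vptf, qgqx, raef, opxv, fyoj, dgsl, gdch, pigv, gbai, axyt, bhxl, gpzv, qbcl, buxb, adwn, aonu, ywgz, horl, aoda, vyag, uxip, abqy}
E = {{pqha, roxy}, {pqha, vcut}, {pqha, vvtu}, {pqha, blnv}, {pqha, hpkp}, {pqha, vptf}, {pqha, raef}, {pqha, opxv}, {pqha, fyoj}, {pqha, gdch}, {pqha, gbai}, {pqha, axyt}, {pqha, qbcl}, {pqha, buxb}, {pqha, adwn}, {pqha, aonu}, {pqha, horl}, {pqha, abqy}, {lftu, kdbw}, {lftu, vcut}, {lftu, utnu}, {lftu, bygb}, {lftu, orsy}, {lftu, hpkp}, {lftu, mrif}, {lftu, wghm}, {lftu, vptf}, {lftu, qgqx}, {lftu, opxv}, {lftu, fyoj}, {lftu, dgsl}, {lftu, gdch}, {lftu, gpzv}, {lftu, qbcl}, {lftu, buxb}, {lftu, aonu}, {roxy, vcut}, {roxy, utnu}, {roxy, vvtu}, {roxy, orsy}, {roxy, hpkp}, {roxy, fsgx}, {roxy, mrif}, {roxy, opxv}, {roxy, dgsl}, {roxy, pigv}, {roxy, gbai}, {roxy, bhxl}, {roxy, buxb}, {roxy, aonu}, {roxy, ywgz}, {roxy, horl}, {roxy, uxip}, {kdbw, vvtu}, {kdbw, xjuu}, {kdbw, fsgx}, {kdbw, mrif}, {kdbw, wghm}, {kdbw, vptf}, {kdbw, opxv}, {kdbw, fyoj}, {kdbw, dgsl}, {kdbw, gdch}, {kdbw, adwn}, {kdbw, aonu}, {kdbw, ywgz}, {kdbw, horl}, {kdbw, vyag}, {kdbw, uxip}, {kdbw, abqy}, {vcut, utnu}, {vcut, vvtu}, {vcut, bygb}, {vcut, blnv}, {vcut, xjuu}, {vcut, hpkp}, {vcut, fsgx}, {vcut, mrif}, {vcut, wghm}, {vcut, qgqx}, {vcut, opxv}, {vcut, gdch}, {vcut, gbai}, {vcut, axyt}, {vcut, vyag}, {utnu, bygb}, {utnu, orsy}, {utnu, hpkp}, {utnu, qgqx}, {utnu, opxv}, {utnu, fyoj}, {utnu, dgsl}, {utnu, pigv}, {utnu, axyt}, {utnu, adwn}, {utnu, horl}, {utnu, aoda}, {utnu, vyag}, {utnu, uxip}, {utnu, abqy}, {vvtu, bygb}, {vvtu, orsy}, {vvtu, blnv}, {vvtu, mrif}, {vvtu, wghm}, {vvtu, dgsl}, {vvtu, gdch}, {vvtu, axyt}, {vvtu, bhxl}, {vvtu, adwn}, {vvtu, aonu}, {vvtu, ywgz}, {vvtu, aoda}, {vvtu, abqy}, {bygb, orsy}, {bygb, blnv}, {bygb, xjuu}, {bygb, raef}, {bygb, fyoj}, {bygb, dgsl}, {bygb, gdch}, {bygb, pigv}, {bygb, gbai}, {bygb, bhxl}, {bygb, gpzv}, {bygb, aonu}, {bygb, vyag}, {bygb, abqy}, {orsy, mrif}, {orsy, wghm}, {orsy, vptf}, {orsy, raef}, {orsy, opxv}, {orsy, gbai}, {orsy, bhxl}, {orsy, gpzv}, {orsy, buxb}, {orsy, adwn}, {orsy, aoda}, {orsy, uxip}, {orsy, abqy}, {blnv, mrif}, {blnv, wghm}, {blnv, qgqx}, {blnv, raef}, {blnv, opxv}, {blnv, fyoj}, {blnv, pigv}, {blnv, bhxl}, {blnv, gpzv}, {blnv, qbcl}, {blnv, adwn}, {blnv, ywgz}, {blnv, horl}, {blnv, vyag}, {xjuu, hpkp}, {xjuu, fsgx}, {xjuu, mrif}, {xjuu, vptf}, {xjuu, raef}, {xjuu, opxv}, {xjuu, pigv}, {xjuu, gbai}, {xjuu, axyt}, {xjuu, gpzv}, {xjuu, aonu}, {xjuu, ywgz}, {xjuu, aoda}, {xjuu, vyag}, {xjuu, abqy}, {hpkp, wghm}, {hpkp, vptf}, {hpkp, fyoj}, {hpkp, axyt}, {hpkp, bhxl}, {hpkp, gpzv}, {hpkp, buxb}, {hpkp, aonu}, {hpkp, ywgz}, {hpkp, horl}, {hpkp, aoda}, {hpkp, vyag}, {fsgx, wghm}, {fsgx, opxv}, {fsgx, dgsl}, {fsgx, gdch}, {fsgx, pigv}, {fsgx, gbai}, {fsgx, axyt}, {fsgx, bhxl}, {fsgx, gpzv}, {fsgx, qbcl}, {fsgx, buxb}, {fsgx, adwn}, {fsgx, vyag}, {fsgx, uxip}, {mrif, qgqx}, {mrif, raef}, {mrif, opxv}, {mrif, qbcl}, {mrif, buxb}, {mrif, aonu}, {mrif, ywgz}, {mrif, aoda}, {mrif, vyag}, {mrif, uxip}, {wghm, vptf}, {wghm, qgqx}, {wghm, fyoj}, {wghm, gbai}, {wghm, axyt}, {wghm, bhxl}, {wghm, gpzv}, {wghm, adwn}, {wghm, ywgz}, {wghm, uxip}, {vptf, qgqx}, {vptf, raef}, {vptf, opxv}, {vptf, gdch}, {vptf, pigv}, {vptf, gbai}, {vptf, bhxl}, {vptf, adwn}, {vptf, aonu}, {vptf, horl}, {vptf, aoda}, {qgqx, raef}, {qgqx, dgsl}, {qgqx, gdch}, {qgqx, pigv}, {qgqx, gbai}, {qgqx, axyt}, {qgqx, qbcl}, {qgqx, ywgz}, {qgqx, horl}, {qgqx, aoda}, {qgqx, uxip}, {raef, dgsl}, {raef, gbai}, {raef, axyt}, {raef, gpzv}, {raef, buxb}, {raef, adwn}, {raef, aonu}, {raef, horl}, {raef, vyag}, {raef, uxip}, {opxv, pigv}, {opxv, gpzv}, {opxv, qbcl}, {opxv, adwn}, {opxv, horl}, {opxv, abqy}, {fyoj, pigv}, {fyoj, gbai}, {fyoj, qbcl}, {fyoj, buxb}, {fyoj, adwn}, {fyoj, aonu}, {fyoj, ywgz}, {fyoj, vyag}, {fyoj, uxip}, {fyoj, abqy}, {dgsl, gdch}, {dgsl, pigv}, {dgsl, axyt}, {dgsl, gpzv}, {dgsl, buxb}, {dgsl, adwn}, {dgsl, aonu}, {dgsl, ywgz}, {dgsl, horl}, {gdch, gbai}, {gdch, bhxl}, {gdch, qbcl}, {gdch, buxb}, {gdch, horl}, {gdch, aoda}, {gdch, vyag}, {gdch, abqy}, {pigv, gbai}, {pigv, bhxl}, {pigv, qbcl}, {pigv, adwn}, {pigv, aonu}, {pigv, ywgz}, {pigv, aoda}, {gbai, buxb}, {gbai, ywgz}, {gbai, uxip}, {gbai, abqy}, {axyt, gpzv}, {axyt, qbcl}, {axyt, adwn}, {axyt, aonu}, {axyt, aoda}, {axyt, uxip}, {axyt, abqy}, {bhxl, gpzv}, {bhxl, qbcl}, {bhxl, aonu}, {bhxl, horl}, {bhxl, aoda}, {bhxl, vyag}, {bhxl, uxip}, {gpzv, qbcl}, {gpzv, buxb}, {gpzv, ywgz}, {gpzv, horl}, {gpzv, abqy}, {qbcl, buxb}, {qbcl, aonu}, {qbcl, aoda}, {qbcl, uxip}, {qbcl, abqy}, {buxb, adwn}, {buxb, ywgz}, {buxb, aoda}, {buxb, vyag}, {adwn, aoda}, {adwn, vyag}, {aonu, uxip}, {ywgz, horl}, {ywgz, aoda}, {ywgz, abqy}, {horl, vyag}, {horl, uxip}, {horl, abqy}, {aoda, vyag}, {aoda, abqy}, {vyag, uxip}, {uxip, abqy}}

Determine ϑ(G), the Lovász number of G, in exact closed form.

sqrt(37)

Vertex vcut has 18 neighbors: pqha, lftu, roxy, utnu, vvtu, bygb, blnv, xjuu, hpkp, fsgx, mrif, wghm, qgqx, opxv, gdch, gbai, axyt, vyag.
N(qgqx) = {lftu, vcut, utnu, blnv, mrif, wghm, vptf, raef, dgsl, gdch, pigv, gbai, axyt, qbcl, ywgz, horl, aoda, uxip}, |N(qgqx)| = 18.
Vertex adwn has 18 neighbors: pqha, kdbw, utnu, vvtu, orsy, blnv, fsgx, wghm, vptf, raef, opxv, fyoj, dgsl, pigv, axyt, buxb, aoda, vyag.
deg(gbai) = 18; N(gbai) = {pqha, roxy, vcut, bygb, orsy, xjuu, fsgx, wghm, vptf, qgqx, raef, fyoj, gdch, pigv, buxb, ywgz, uxip, abqy}.
Every vertex has degree 18 (N=37); SR(37,18,8,9) — a Paley graph.
The 3 distinct eigenvalues: [18.0, 2.541, -3.541].
With N=37: ϑ(G) = 37·(-(-sqrt(37)/2 - 1/2))/(18−(-sqrt(37)/2 - 1/2)) = sqrt(37).
≈ 6.082763 (to 6 d.p.).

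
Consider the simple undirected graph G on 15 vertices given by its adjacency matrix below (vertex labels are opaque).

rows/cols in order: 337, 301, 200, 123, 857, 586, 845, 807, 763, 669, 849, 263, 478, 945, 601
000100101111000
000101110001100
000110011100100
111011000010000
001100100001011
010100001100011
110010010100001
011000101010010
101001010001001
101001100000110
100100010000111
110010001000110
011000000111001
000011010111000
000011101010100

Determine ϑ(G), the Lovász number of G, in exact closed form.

deg(123) = 6; N(123) = {337, 301, 200, 857, 586, 849}.
N(807) = {301, 200, 845, 763, 849, 945}, |N(807)| = 6.
N(849) = {337, 123, 807, 478, 945, 601}, |N(849)| = 6.
deg(337) = 6; N(337) = {123, 845, 763, 669, 849, 263}.
Every vertex has degree 6 (N=15); Kneser-type, 2-subsets of [6].
Distinct eigenvalues (to 4 d.p.): [6.0, 1.0, -3.0].
λ_max=6, λ_min=-3; ϑ = −15·λ_min/(λ_max−λ_min) = 5.
≈ 5.000000 (to 6 d.p.).

5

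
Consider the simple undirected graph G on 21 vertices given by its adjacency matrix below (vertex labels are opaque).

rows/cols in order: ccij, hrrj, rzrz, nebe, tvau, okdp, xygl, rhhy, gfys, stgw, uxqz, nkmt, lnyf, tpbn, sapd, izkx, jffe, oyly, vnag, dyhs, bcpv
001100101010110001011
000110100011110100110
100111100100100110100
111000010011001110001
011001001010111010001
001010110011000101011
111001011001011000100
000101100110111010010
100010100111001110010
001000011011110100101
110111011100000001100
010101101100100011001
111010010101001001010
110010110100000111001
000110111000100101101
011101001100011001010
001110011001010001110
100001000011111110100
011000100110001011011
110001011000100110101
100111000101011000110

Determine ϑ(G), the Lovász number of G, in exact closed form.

Vertex rhhy has 10 neighbors: nebe, okdp, xygl, stgw, uxqz, lnyf, tpbn, sapd, jffe, dyhs.
N(gfys) = {ccij, tvau, xygl, stgw, uxqz, nkmt, sapd, izkx, jffe, dyhs}, |N(gfys)| = 10.
Vertex izkx has 10 neighbors: hrrj, rzrz, nebe, okdp, gfys, stgw, tpbn, sapd, oyly, dyhs.
N(bcpv) = {ccij, nebe, tvau, okdp, stgw, nkmt, tpbn, sapd, vnag, dyhs}, |N(bcpv)| = 10.
G on 21 vertices is 10-regular; this is K(7,2), the Kneser graph.
Distinct eigenvalues (to 4 d.p.): [10.0, 1.0, -4.0].
ϑ = −N·λ_min/(λ_max−λ_min) = −21·(-4)/(10−(-4)) = 6.
≈ 6.00000000 (to 8 d.p.).

6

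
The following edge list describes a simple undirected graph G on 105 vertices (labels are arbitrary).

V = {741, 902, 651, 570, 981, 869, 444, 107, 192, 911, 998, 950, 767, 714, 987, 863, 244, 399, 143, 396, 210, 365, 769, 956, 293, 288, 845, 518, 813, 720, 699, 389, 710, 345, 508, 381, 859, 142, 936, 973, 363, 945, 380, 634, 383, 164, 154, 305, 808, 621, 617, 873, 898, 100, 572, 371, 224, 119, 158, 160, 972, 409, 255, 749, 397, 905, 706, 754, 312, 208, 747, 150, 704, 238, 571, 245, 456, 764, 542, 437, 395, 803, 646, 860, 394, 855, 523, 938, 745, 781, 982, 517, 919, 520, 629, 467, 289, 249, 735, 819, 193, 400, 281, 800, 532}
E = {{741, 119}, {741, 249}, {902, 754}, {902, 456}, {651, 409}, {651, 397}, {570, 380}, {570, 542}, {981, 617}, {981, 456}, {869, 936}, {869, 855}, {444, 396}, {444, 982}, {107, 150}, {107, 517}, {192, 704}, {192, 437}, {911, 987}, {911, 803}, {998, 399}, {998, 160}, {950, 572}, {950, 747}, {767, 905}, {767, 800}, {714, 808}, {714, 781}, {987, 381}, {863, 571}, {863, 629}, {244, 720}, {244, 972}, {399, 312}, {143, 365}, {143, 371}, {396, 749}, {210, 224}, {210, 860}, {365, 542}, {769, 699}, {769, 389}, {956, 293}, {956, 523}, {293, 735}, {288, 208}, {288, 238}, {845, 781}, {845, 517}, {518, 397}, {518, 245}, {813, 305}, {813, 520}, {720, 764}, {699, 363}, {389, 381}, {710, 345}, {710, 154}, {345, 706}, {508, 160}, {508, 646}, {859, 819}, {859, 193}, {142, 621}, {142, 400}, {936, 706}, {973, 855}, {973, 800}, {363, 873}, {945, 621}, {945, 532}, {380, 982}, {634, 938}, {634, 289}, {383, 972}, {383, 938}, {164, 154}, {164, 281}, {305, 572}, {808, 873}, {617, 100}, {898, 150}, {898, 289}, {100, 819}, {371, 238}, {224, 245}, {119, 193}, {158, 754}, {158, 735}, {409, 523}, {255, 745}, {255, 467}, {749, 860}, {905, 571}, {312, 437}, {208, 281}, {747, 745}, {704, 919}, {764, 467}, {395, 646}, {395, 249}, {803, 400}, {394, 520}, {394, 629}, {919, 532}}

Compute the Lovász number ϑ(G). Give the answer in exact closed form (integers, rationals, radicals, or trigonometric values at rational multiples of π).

Vertex 905 has 2 neighbors: 767, 571.
Vertex 699 has 2 neighbors: 769, 363.
N(747) = {950, 745}, |N(747)| = 2.
deg(399) = 2; N(399) = {998, 312}.
deg(v) = 2 for all v (|V|=105); this is C_{105}, the 105-cycle.
Distinct eigenvalues (to 3 d.p.): [2.0, 1.996, 1.986, 1.968, 1.943, 1.911, 1.872, 1.827, 1.775, 1.717, 1.652, 1.582, 1.506, 1.425, 1.338, 1.247, 1.151, 1.051, 0.948, 0.841, 0.731, 0.618, 0.503, 0.387, 0.268, 0.149, 0.03, -0.09, -0.209, -0.328, -0.445, -0.561, -0.675, -0.786, -0.895, -1.0, -1.102, -1.2, -1.293, -1.382, -1.466, -1.545, -1.618, -1.685, -1.747, -1.802, -1.851, -1.893, -1.928, -1.956, -1.978, -1.992, -1.999].
Lovász (edge-transitive): ϑ = −105·(-2*cos(pi/105))/((2)−(-2*cos(pi/105))) = 105*cos(pi/105)/(cos(pi/105) + 1).
≈ 52.4882487 (to 7 d.p.).
Check 52 ≤ 105*cos(pi/105)/(cos(pi/105) + 1) ≤ 53: both strict.

105*cos(pi/105)/(cos(pi/105) + 1)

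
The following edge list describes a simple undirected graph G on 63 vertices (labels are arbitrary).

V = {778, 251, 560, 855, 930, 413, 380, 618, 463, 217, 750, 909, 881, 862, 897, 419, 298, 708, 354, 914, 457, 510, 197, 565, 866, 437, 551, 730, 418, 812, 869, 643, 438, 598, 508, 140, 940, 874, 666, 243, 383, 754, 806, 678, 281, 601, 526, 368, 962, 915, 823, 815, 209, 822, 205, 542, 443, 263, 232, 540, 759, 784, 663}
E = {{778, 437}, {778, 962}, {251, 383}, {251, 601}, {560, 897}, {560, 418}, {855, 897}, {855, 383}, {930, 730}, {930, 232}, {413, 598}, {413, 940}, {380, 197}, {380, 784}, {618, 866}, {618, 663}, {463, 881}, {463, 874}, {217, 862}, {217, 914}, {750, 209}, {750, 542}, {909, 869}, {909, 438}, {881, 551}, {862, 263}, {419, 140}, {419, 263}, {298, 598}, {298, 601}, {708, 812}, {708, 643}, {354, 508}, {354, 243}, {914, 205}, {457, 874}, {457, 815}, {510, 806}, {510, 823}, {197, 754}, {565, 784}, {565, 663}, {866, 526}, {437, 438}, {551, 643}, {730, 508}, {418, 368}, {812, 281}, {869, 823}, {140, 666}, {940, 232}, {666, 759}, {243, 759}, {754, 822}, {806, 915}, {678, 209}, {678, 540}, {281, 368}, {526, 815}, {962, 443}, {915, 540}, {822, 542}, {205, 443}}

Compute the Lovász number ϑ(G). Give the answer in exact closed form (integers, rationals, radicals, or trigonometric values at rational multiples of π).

63*cos(pi/63)/(cos(pi/63) + 1)

N(298) = {598, 601}, |N(298)| = 2.
Vertex 383 has 2 neighbors: 251, 855.
deg(232) = 2; N(232) = {930, 940}.
Vertex 930 has 2 neighbors: 730, 232.
Regular of degree 2 on 63 vertices: this is C_{63}, the 63-cycle.
The 32 distinct eigenvalues: [2.0, 1.990062, 1.960345, 1.911146, 1.842952, 1.756443, 1.652478, 1.532089, 1.396474, 1.24698, 1.085093, 0.912421, 0.730682, 0.541681, 0.347296, 0.14946, -0.049861, -0.248687, -0.445042, -0.636973, -0.822574, -1.0, -1.167487, -1.323372, -1.466104, -1.594265, -1.706582, -1.801938, -1.879385, -1.938155, -1.977662, -1.997514].
Lovász (edge-transitive): ϑ = −63·(-2*cos(pi/63))/((2)−(-2*cos(pi/63))) = 63*cos(pi/63)/(cos(pi/63) + 1).
Numerically 31.48040933.
31 ≤ 63*cos(pi/63)/(cos(pi/63) + 1) ≤ 32: both strict.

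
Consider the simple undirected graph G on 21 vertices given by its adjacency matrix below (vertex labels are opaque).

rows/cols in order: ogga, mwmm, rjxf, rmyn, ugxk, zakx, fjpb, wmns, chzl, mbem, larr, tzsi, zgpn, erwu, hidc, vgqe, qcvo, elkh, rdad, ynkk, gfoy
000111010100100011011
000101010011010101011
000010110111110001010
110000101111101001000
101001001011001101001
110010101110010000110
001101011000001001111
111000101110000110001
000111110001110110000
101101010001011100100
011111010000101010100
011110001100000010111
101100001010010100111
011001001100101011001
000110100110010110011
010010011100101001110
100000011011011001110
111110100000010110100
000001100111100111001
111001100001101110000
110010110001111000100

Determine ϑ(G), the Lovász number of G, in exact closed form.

6

N(zgpn) = {ogga, rjxf, rmyn, chzl, larr, erwu, vgqe, rdad, ynkk, gfoy}, |N(zgpn)| = 10.
Vertex zakx has 10 neighbors: ogga, mwmm, ugxk, fjpb, chzl, mbem, larr, erwu, rdad, ynkk.
deg(tzsi) = 10; N(tzsi) = {mwmm, rjxf, rmyn, ugxk, chzl, mbem, qcvo, rdad, ynkk, gfoy}.
deg(fjpb) = 10; N(fjpb) = {rjxf, rmyn, zakx, wmns, chzl, hidc, elkh, rdad, ynkk, gfoy}.
Every vertex has degree 10 (N=21); Kneser K(7,2) on C(7,2)=21 vertices.
spec(A) ≈ [10.0, 1.0, -4.0] (distinct, 4 d.p.).
Lovász (edge-transitive): ϑ = −21·(-4)/((10)−(-4)) = 6.
≈ 6.000000000 (to 9 d.p.).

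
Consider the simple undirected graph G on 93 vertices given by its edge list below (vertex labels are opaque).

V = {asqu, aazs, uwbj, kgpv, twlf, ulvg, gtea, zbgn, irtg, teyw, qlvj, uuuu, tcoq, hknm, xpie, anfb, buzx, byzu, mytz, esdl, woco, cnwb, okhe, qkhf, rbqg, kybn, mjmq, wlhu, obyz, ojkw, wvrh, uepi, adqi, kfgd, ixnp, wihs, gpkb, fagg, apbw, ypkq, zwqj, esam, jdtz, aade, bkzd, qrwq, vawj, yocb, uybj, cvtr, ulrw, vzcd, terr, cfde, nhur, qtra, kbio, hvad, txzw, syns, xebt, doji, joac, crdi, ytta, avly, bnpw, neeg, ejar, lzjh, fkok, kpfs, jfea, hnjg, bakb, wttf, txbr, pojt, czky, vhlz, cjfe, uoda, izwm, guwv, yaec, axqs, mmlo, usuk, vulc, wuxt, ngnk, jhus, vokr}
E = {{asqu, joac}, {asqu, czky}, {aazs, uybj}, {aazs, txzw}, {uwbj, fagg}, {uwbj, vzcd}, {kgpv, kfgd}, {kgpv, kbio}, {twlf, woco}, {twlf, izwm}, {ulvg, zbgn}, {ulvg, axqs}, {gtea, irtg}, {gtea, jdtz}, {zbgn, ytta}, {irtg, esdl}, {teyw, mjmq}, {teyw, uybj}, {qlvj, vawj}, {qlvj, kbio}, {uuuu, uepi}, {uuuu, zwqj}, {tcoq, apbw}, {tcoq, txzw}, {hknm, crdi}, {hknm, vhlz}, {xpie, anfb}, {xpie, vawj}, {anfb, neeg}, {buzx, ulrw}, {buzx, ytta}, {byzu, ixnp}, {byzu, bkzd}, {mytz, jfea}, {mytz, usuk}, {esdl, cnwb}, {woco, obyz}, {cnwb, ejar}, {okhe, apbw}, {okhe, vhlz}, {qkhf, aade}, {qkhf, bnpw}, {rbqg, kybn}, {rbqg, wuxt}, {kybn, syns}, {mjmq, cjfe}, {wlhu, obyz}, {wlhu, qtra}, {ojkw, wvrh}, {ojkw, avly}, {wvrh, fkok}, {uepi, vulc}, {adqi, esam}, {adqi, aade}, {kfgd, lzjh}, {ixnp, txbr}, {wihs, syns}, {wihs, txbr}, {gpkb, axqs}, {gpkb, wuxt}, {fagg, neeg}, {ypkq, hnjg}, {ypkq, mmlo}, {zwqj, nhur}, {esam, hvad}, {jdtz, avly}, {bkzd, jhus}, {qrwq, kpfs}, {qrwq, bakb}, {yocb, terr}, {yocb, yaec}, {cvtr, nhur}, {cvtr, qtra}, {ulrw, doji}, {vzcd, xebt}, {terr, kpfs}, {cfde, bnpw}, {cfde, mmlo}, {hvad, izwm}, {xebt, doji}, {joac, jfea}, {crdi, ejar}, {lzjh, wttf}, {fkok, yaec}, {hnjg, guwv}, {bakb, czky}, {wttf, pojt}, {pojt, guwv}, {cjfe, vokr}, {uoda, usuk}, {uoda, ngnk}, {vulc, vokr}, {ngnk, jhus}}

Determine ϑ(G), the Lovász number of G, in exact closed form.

deg(wuxt) = 2; N(wuxt) = {rbqg, gpkb}.
deg(jhus) = 2; N(jhus) = {bkzd, ngnk}.
deg(txzw) = 2; N(txzw) = {aazs, tcoq}.
N(wihs) = {syns, txbr}, |N(wihs)| = 2.
Every vertex has degree 2 (N=93); the odd cycle C_{93}.
The 47 distinct eigenvalues: [2.0, 1.9954, 1.9818, 1.9591, 1.9274, 1.887, 1.8379, 1.7805, 1.7149, 1.6415, 1.5606, 1.4727, 1.3779, 1.2769, 1.1701, 1.0579, 0.9409, 0.8196, 0.6946, 0.5664, 0.4356, 0.3029, 0.1687, 0.0338, -0.1013, -0.2359, -0.3695, -0.5013, -0.6309, -0.7576, -0.8808, -1.0, -1.1146, -1.2242, -1.3282, -1.4261, -1.5175, -1.602, -1.6792, -1.7487, -1.8102, -1.8635, -1.9083, -1.9443, -1.9715, -1.9897, -1.9989].
ϑ = −N·λ_min/(λ_max−λ_min) = −93·(-2*cos(pi/93))/(2−(-2*cos(pi/93))) = 93*cos(pi/93)/(cos(pi/93) + 1).
ϑ(G) ≈ 46.4867.
α=46, χ(Ḡ)=47; ϑ=93*cos(pi/93)/(cos(pi/93) + 1) lies between (both strict).

93*cos(pi/93)/(cos(pi/93) + 1)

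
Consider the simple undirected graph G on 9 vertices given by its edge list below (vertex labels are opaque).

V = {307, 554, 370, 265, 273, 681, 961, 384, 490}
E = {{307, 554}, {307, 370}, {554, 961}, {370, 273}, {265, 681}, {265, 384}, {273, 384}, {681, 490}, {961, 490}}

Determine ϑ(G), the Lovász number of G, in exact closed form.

9*cos(pi/9)/(cos(pi/9) + 1)

deg(961) = 2; N(961) = {554, 490}.
Vertex 681 has 2 neighbors: 265, 490.
Vertex 384 has 2 neighbors: 265, 273.
deg(370) = 2; N(370) = {307, 273}.
2-regular, N=9; the odd cycle C_{9}.
Distinct eigenvalues (to 4 d.p.): [2.0, 1.5321, 0.3473, -1.0, -1.8794].
ϑ = −N·λ_min/(λ_max−λ_min) = −9·(-2*cos(pi/9))/(2−(-2*cos(pi/9))) = 9*cos(pi/9)/(cos(pi/9) + 1).
≈ 4.360090 (to 6 d.p.).
Lovász sandwich 4 ≤ 9*cos(pi/9)/(cos(pi/9) + 1) ≤ 5: both strict.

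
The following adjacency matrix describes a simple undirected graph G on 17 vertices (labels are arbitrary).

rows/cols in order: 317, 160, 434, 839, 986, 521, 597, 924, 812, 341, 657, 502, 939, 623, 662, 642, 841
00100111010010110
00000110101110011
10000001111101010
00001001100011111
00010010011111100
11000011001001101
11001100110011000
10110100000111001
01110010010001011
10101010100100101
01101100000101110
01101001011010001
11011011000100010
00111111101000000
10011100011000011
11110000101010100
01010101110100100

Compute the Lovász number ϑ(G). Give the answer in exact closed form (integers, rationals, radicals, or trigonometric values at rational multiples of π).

N(662) = {317, 839, 986, 521, 341, 657, 642, 841}, |N(662)| = 8.
N(502) = {160, 434, 986, 924, 341, 657, 939, 841}, |N(502)| = 8.
N(812) = {160, 434, 839, 597, 341, 623, 642, 841}, |N(812)| = 8.
deg(642) = 8; N(642) = {317, 160, 434, 839, 812, 657, 939, 662}.
G on 17 vertices is 8-regular; Paley(17): SR with (k,λ,μ)=(8,3,4).
spec(A) ≈ [8.0, 1.561553, -2.561553] (distinct, 6 d.p.).
−17·(-sqrt(17)/2 - 1/2) / ((8)−(-sqrt(17)/2 - 1/2)) = sqrt(17) = ϑ(G).
ϑ(G) ≈ 4.12311.

sqrt(17)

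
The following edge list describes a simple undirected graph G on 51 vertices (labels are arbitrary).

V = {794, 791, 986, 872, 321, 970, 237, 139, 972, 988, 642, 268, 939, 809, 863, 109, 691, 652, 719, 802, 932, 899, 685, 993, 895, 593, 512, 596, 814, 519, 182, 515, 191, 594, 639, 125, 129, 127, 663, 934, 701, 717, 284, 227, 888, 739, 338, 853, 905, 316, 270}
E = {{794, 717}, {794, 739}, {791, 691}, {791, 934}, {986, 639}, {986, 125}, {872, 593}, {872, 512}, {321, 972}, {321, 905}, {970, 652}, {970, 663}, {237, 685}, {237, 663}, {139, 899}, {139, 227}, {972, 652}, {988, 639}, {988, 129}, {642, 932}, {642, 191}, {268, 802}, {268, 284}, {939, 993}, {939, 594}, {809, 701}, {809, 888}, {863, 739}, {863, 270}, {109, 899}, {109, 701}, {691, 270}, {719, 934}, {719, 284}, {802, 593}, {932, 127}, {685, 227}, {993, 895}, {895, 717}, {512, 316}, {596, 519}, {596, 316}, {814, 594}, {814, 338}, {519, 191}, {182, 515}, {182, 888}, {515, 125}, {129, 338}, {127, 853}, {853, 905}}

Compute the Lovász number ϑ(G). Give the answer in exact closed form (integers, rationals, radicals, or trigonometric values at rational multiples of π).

51*cos(pi/51)/(cos(pi/51) + 1)

Vertex 512 has 2 neighbors: 872, 316.
Vertex 872 has 2 neighbors: 593, 512.
N(972) = {321, 652}, |N(972)| = 2.
Vertex 809 has 2 neighbors: 701, 888.
G on 51 vertices is 2-regular; a single 51-cycle (edge-transitive).
Distinct eigenvalues (to 3 d.p.): [2.0, 1.985, 1.94, 1.865, 1.762, 1.632, 1.478, 1.301, 1.105, 0.891, 0.665, 0.428, 0.185, -0.062, -0.307, -0.547, -0.78, -1.0, -1.205, -1.392, -1.558, -1.7, -1.817, -1.906, -1.966, -1.996].
−51·(-2*cos(pi/51)) / ((2)−(-2*cos(pi/51))) = 51*cos(pi/51)/(cos(pi/51) + 1) = ϑ(G).
≈ 25.475794486 (to 9 d.p.).
α=25, χ(Ḡ)=26; ϑ=51*cos(pi/51)/(cos(pi/51) + 1) lies between (both strict).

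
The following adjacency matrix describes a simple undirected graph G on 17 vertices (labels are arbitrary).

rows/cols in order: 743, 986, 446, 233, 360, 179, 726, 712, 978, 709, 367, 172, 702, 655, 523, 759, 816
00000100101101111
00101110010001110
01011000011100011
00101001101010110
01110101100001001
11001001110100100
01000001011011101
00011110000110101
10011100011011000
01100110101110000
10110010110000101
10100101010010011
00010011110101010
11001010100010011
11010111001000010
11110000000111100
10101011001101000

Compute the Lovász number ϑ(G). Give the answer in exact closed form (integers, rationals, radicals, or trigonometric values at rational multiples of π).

N(172) = {743, 446, 179, 712, 709, 702, 759, 816}, |N(172)| = 8.
Vertex 360 has 8 neighbors: 986, 446, 233, 179, 712, 978, 655, 816.
N(709) = {986, 446, 179, 726, 978, 367, 172, 702}, |N(709)| = 8.
deg(446) = 8; N(446) = {986, 233, 360, 709, 367, 172, 759, 816}.
Regular of degree 8 on 17 vertices: Paley(17): SR with (k,λ,μ)=(8,3,4).
spec(A) ≈ [8.0, 1.562, -2.562] (distinct, 3 d.p.).
−17·(-sqrt(17)/2 - 1/2) / ((8)−(-sqrt(17)/2 - 1/2)) = sqrt(17) = ϑ(G).
= 4.123105626… (decimal).

sqrt(17)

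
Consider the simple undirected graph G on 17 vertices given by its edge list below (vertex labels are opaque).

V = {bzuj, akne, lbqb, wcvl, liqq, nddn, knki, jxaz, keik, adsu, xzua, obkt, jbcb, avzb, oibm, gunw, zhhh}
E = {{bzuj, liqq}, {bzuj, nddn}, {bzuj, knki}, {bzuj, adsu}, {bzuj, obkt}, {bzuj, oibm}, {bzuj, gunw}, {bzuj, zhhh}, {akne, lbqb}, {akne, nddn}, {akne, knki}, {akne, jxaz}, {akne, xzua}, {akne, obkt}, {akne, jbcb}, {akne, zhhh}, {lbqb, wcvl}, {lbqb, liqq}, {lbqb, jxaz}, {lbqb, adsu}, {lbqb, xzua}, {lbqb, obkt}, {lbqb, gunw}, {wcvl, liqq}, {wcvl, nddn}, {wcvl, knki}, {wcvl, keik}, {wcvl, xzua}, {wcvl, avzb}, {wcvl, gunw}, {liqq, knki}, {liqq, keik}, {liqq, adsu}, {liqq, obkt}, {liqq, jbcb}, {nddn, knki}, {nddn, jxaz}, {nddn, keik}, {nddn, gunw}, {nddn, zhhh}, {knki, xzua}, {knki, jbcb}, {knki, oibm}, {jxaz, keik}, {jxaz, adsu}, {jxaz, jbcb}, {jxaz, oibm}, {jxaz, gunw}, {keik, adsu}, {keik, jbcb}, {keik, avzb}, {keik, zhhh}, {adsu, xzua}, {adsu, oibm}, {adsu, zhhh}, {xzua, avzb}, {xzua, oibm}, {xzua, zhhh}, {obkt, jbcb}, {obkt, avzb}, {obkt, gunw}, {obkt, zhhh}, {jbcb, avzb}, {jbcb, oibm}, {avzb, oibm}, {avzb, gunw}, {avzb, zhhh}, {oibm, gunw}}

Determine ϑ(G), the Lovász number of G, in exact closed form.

N(knki) = {bzuj, akne, wcvl, liqq, nddn, xzua, jbcb, oibm}, |N(knki)| = 8.
Vertex jbcb has 8 neighbors: akne, liqq, knki, jxaz, keik, obkt, avzb, oibm.
Vertex gunw has 8 neighbors: bzuj, lbqb, wcvl, nddn, jxaz, obkt, avzb, oibm.
deg(keik) = 8; N(keik) = {wcvl, liqq, nddn, jxaz, adsu, jbcb, avzb, zhhh}.
deg(v) = 8 for all v (|V|=17); strongly regular (17,8,3,4).
The 3 distinct eigenvalues: [8.0, 1.5616, -2.5616].
With N=17: ϑ(G) = 17·(-(-sqrt(17)/2 - 1/2))/(8−(-sqrt(17)/2 - 1/2)) = sqrt(17).
≈ 4.12310563 (to 8 d.p.).

sqrt(17)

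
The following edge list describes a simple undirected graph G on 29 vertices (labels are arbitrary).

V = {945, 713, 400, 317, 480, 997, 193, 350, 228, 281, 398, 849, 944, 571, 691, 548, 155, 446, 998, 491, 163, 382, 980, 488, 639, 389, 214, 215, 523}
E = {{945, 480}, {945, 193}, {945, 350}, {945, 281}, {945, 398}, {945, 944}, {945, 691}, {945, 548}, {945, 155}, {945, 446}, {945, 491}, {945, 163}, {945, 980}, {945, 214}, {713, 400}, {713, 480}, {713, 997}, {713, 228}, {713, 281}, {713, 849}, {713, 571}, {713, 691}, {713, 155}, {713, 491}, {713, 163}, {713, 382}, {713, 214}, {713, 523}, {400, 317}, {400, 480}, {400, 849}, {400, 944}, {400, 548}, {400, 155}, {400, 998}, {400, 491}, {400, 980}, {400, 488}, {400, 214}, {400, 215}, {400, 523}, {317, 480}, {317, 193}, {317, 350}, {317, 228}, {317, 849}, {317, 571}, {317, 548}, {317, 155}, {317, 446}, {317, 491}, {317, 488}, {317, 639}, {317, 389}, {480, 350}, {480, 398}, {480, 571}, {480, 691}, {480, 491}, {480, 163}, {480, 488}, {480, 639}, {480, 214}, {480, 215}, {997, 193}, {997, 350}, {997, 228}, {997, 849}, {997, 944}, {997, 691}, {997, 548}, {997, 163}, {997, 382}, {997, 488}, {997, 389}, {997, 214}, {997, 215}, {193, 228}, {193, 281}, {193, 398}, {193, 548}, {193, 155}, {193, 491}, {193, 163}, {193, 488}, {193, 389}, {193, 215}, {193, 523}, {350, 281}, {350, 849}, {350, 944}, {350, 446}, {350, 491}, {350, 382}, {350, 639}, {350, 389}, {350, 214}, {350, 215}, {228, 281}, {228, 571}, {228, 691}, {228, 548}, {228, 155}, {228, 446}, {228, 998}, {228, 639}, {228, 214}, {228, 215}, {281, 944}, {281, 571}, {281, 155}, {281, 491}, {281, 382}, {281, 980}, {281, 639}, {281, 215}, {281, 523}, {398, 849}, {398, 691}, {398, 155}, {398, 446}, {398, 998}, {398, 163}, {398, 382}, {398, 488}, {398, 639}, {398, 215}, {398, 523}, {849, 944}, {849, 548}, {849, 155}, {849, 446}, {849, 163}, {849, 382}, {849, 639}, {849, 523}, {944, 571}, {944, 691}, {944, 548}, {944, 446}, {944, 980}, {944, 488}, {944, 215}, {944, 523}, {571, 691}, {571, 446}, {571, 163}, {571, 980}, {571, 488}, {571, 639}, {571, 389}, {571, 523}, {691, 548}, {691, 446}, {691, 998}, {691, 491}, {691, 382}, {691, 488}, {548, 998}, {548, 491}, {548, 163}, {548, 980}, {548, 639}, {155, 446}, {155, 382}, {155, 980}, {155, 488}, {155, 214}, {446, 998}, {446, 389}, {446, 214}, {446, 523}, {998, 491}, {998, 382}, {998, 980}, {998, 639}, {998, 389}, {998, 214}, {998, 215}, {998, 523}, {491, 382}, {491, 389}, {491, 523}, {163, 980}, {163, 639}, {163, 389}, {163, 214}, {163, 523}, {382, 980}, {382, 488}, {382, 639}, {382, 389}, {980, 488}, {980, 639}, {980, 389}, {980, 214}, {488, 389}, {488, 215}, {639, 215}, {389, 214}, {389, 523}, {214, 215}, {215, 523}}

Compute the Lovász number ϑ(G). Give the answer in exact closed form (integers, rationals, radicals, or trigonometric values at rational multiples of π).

sqrt(29)

N(163) = {945, 713, 480, 997, 193, 398, 849, 571, 548, 980, 639, 389, 214, 523}, |N(163)| = 14.
deg(398) = 14; N(398) = {945, 480, 193, 849, 691, 155, 446, 998, 163, 382, 488, 639, 215, 523}.
Vertex 523 has 14 neighbors: 713, 400, 193, 281, 398, 849, 944, 571, 446, 998, 491, 163, 389, 215.
N(849) = {713, 400, 317, 997, 350, 398, 944, 548, 155, 446, 163, 382, 639, 523}, |N(849)| = 14.
Every vertex has degree 14 (N=29); Paley(29): SR with (k,λ,μ)=(14,6,7).
spec(A) ≈ [14.0, 2.19258, -3.19258] (distinct, 5 d.p.).
−29·(-sqrt(29)/2 - 1/2) / ((14)−(-sqrt(29)/2 - 1/2)) = sqrt(29) = ϑ(G).
ϑ(G) ≈ 5.385164807.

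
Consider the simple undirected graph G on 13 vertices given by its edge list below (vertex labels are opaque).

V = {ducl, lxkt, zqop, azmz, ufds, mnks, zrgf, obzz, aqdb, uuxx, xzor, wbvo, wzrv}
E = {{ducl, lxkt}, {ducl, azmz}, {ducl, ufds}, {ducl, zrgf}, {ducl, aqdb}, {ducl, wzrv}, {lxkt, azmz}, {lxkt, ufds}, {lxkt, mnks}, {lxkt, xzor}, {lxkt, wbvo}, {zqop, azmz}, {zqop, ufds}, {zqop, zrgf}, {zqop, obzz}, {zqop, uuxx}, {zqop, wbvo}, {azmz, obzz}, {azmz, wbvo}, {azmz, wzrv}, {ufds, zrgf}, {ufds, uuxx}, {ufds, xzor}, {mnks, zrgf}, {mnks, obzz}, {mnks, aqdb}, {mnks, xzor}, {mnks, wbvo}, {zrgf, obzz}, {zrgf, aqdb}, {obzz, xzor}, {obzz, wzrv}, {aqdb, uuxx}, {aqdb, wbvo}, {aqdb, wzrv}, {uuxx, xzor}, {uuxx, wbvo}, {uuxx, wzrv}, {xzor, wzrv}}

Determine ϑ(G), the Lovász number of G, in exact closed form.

sqrt(13)

Vertex wzrv has 6 neighbors: ducl, azmz, obzz, aqdb, uuxx, xzor.
deg(obzz) = 6; N(obzz) = {zqop, azmz, mnks, zrgf, xzor, wzrv}.
Vertex wbvo has 6 neighbors: lxkt, zqop, azmz, mnks, aqdb, uuxx.
N(mnks) = {lxkt, zrgf, obzz, aqdb, xzor, wbvo}, |N(mnks)| = 6.
Regular of degree 6 on 13 vertices: SR(13,6,2,3) — a Paley graph.
spec(A) ≈ [6.0, 1.3028, -2.3028] (distinct, 4 d.p.).
With N=13: ϑ(G) = 13·(-(-sqrt(13)/2 - 1/2))/(6−(-sqrt(13)/2 - 1/2)) = sqrt(13).
Numerically 3.6055513.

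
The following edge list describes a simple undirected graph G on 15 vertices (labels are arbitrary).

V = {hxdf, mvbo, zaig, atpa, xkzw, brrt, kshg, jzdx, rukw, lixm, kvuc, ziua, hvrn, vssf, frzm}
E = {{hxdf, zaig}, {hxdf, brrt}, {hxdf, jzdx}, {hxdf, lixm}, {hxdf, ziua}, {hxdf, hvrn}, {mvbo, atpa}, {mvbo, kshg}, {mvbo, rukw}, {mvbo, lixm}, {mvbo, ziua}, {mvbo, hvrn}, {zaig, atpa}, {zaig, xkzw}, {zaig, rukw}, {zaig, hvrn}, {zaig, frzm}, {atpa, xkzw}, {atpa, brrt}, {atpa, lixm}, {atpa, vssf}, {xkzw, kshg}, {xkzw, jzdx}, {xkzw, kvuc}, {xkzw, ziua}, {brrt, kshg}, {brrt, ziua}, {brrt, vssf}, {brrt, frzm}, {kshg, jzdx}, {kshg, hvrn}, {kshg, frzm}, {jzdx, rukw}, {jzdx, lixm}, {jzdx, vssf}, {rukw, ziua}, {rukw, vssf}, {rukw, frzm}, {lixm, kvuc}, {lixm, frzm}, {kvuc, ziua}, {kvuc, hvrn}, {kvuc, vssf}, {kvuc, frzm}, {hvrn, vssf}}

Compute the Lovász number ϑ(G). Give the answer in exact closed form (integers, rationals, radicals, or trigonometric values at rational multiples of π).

deg(ziua) = 6; N(ziua) = {hxdf, mvbo, xkzw, brrt, rukw, kvuc}.
Vertex atpa has 6 neighbors: mvbo, zaig, xkzw, brrt, lixm, vssf.
deg(frzm) = 6; N(frzm) = {zaig, brrt, kshg, rukw, lixm, kvuc}.
deg(kvuc) = 6; N(kvuc) = {xkzw, lixm, ziua, hvrn, vssf, frzm}.
6-regular, N=15; this is K(6,2), the Kneser graph.
The 3 distinct eigenvalues: [6.0, 1.0, -3.0].
Lovász: ϑ = −15(-3)/(6+-1*(-3)) = 5.
Numerically 5.0000.

5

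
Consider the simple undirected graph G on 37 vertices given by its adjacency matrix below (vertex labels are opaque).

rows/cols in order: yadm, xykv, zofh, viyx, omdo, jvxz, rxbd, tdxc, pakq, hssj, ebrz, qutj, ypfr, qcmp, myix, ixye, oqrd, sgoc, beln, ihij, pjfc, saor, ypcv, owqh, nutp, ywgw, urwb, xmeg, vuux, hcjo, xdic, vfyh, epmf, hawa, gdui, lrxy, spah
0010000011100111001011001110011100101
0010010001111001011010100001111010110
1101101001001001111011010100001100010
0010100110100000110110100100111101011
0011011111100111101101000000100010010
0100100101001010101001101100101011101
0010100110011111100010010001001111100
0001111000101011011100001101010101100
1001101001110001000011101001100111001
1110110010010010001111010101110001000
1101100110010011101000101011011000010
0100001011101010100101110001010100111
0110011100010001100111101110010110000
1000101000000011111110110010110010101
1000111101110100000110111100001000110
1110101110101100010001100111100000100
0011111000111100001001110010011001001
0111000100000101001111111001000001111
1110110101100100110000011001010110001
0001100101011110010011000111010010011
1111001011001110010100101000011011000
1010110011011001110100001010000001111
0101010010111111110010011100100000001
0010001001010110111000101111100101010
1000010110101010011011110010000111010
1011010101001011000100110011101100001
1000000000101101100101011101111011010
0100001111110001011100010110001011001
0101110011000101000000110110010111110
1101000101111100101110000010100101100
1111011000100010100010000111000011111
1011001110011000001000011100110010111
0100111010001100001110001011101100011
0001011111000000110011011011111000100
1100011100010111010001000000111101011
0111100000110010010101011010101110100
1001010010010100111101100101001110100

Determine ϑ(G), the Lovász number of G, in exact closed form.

sqrt(37)

Vertex sgoc has 18 neighbors: xykv, zofh, viyx, tdxc, qcmp, ixye, beln, ihij, pjfc, saor, ypcv, owqh, nutp, xmeg, hawa, gdui, lrxy, spah.
N(rxbd) = {zofh, omdo, tdxc, pakq, qutj, ypfr, qcmp, myix, ixye, oqrd, pjfc, owqh, xmeg, xdic, vfyh, epmf, hawa, gdui}, |N(rxbd)| = 18.
deg(beln) = 18; N(beln) = {yadm, xykv, zofh, omdo, jvxz, tdxc, hssj, ebrz, qcmp, oqrd, sgoc, owqh, nutp, xmeg, hcjo, vfyh, epmf, spah}.
N(owqh) = {zofh, rxbd, hssj, qutj, qcmp, myix, oqrd, sgoc, beln, ypcv, nutp, ywgw, urwb, xmeg, vuux, vfyh, hawa, lrxy}, |N(owqh)| = 18.
G on 37 vertices is 18-regular; SR(37,18,8,9) — a Paley graph.
A has 3 distinct eigenvalues ≈ [18.0, 2.541381, -3.541381].
Lovász: ϑ = −37(-sqrt(37)/2 - 1/2)/(18+-(-sqrt(37)/2 - 1/2)) = sqrt(37).
= 6.082763… (decimal).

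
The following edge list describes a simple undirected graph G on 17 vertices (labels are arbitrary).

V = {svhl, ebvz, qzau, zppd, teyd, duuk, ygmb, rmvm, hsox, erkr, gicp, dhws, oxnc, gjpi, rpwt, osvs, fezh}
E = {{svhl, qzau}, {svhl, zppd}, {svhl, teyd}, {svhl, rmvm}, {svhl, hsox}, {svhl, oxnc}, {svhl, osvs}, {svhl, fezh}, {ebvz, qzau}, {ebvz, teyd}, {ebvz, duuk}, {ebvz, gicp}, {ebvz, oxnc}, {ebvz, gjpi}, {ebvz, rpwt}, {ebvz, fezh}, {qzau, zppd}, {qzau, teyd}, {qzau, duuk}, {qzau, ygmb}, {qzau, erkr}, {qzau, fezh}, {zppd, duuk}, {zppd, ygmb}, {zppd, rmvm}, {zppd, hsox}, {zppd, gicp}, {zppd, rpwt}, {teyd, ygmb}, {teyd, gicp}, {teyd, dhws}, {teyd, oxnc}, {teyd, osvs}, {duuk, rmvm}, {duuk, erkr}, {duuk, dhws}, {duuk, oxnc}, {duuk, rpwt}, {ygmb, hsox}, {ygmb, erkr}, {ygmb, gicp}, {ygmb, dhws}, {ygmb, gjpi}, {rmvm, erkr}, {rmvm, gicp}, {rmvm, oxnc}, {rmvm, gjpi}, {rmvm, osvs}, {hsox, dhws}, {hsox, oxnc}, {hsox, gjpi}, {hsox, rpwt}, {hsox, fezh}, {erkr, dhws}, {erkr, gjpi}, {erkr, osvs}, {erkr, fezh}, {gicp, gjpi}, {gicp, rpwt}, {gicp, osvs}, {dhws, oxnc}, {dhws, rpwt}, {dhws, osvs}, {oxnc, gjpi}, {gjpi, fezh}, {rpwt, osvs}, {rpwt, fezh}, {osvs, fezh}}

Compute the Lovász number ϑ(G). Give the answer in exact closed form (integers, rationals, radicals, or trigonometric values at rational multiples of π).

sqrt(17)

N(duuk) = {ebvz, qzau, zppd, rmvm, erkr, dhws, oxnc, rpwt}, |N(duuk)| = 8.
N(ygmb) = {qzau, zppd, teyd, hsox, erkr, gicp, dhws, gjpi}, |N(ygmb)| = 8.
Vertex osvs has 8 neighbors: svhl, teyd, rmvm, erkr, gicp, dhws, rpwt, fezh.
Vertex svhl has 8 neighbors: qzau, zppd, teyd, rmvm, hsox, oxnc, osvs, fezh.
deg(v) = 8 for all v (|V|=17); strongly regular (17,8,3,4).
A has 3 distinct eigenvalues ≈ [8.0, 1.561553, -2.561553].
Lovász (edge-transitive): ϑ = −17·(-sqrt(17)/2 - 1/2)/((8)−(-sqrt(17)/2 - 1/2)) = sqrt(17).
ϑ(G) ≈ 4.123106.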